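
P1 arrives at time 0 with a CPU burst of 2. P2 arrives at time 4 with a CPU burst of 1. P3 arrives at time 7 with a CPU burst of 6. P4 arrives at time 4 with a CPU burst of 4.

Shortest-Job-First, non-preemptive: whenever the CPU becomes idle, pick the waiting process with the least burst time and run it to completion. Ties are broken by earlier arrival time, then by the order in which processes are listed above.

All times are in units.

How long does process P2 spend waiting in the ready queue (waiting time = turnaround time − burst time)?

0

Gantt: | P1 0-2 | idle 2-4 | P2 4-5 | P4 5-9 | P3 9-15 |
Completion: P1=2  P2=5  P3=15  P4=9
Turnaround (C−A): P1=2  P2=1  P3=8  P4=5
Waiting(P2) = turnaround − burst = 1 − 1 = 0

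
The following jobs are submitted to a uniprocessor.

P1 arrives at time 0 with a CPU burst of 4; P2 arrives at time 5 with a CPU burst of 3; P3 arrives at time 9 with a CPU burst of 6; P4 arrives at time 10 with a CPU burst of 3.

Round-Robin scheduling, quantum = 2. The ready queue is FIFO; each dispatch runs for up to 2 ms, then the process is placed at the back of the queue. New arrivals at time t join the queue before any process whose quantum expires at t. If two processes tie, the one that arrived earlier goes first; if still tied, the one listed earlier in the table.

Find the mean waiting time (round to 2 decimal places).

1.50

Schedule: | P1 0-4 | idle 4-5 | P2 5-8 | idle 8-9 | P3 9-11 | P4 11-13 | P3 13-15 | P4 15-16 | P3 16-18 |
Completion: P1=4  P2=8  P3=18  P4=16
Waiting times: P1=0, P2=0, P3=3, P4=3
Average waiting = (0+0+3+3) / 4 = 6/4 = 1.50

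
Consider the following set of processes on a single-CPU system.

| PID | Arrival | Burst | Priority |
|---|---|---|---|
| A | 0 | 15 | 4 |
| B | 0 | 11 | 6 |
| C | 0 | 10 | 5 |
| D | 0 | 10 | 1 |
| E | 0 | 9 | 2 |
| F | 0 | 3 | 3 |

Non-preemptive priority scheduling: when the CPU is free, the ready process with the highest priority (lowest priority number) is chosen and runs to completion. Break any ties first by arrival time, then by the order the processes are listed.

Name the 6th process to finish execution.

Gantt: | D 0-10 | E 10-19 | F 19-22 | A 22-37 | C 37-47 | B 47-58 |
Completion: A=37  B=58  C=47  D=10  E=19  F=22
Finish order: D → E → F → A → C → B

B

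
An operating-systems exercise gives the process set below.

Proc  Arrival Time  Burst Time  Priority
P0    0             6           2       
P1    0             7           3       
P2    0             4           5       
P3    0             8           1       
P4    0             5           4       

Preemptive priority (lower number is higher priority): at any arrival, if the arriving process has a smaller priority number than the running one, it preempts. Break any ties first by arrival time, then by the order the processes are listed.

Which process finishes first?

Gantt: | P3 0-8 | P0 8-14 | P1 14-21 | P4 21-26 | P2 26-30 |
Completion: P0=14  P1=21  P2=30  P3=8  P4=26
Turnaround (C−A): P0=14  P1=21  P2=30  P3=8  P4=26
Finish order: P3 → P0 → P1 → P4 → P2

P3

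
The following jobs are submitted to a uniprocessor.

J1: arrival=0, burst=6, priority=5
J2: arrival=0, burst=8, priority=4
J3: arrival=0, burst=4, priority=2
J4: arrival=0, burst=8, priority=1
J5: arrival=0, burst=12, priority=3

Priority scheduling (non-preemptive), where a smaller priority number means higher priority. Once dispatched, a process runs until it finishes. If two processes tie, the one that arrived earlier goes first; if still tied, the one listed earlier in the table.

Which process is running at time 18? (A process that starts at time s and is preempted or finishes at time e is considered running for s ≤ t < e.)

J5

Schedule: | J4 0-8 | J3 8-12 | J5 12-24 | J2 24-32 | J1 32-38 |
Completion: J1=38  J2=32  J3=12  J4=8  J5=24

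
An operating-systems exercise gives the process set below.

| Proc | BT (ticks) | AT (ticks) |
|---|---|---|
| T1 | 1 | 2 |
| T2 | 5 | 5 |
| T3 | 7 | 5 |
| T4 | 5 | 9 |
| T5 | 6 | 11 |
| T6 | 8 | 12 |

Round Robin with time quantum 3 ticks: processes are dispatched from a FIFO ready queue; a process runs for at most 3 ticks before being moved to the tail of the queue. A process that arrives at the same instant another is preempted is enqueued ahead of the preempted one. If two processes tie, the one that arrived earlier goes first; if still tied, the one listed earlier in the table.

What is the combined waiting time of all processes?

64

Schedule: | idle 0-2 | T1 2-3 | idle 3-5 | T2 5-8 | T3 8-11 | T2 11-13 | T4 13-16 | T5 16-19 | T3 19-22 | T6 22-25 | T4 25-27 | T5 27-30 | T3 30-31 | T6 31-36 |
Completion: T1=3  T2=13  T3=31  T4=27  T5=30  T6=36
Waiting = turnaround − burst: T1=0, T2=3, T3=19, T4=13, T5=13, T6=16
Total waiting = 0 + 3 + 19 + 13 + 13 + 16 = 64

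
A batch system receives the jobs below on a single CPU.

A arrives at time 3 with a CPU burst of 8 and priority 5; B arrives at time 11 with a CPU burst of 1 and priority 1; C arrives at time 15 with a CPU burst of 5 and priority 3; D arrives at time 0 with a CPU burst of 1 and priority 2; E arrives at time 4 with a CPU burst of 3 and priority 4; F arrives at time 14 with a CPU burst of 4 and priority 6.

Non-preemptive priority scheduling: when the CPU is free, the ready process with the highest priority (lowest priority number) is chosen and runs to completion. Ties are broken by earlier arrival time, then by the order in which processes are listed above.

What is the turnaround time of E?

Timeline: | D 0-1 | idle 1-3 | A 3-11 | B 11-12 | E 12-15 | C 15-20 | F 20-24 |
Completion: A=11  B=12  C=20  D=1  E=15  F=24
Turnaround (C−A): A=8  B=1  C=5  D=1  E=11  F=10
Turnaround(E) = completion − arrival = 15 − 4 = 11

11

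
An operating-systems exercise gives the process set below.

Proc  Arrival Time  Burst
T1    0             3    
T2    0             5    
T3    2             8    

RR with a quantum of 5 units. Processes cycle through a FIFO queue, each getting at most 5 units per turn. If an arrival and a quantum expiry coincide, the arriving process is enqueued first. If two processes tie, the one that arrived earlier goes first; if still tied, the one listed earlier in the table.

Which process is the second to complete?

T2

Timeline: | T1 0-3 | T2 3-8 | T3 8-16 |
Completion: T1=3  T2=8  T3=16
Turnaround (C−A): T1=3  T2=8  T3=14
Finish order: T1 → T2 → T3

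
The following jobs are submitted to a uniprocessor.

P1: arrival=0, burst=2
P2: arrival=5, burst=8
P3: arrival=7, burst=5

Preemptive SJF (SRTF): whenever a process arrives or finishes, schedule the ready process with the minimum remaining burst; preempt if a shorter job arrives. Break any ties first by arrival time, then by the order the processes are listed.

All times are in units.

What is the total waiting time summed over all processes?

Timeline: | P1 0-2 | idle 2-5 | P2 5-7 | P3 7-12 | P2 12-18 |
Completion: P1=2  P2=18  P3=12
Turnaround (C−A): P1=2  P2=13  P3=5
Waiting = turnaround − burst: P1=0, P2=5, P3=0
Total waiting = 0 + 5 + 0 = 5

5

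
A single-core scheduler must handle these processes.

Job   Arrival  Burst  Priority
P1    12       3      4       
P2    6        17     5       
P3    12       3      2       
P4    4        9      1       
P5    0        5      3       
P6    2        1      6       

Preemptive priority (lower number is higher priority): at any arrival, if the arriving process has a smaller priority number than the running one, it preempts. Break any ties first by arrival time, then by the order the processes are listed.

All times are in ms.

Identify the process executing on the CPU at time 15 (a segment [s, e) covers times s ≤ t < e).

Timeline: | P5 0-4 | P4 4-13 | P3 13-16 | P5 16-17 | P1 17-20 | P2 20-37 | P6 37-38 |
Completion: P1=20  P2=37  P3=16  P4=13  P5=17  P6=38

P3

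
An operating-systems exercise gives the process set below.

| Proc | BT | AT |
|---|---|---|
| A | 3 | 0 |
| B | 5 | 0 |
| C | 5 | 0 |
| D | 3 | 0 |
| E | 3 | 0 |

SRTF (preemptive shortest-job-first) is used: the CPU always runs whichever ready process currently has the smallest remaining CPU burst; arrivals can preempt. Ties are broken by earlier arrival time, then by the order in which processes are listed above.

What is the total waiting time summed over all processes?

32

Timeline: | A 0-3 | D 3-6 | E 6-9 | B 9-14 | C 14-19 |
Completion: A=3  B=14  C=19  D=6  E=9
Turnaround (C−A): A=3  B=14  C=19  D=6  E=9
Waiting = turnaround − burst: A=0, B=9, C=14, D=3, E=6
Total waiting = 0 + 9 + 14 + 3 + 6 = 32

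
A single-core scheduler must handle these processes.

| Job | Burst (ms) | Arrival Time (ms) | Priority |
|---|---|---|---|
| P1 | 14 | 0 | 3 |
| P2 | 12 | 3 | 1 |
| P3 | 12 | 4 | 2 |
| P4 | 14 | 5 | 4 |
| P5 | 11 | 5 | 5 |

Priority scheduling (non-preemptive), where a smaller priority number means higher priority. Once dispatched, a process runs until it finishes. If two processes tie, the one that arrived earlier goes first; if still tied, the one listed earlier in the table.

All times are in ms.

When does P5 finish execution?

Schedule: | P1 0-14 | P2 14-26 | P3 26-38 | P4 38-52 | P5 52-63 |
Completion: P1=14  P2=26  P3=38  P4=52  P5=63

63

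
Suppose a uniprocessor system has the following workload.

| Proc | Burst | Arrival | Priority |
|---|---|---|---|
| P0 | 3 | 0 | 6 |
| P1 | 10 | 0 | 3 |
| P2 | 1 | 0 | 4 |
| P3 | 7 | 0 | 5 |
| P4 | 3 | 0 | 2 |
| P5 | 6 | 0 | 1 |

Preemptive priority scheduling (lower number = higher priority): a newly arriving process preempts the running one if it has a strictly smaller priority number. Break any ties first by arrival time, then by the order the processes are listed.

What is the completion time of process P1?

19

Schedule: | P5 0-6 | P4 6-9 | P1 9-19 | P2 19-20 | P3 20-27 | P0 27-30 |
Completion: P0=30  P1=19  P2=20  P3=27  P4=9  P5=6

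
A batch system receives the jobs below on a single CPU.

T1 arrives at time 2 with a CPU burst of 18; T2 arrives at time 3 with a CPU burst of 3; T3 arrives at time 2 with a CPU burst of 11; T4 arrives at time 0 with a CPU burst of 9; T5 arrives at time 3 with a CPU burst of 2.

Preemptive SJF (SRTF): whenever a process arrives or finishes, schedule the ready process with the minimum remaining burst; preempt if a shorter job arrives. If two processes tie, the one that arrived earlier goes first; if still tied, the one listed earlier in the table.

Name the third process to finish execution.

Timeline: | T4 0-3 | T5 3-5 | T2 5-8 | T4 8-14 | T3 14-25 | T1 25-43 |
Completion: T1=43  T2=8  T3=25  T4=14  T5=5
Finish order: T5 → T2 → T4 → T3 → T1

T4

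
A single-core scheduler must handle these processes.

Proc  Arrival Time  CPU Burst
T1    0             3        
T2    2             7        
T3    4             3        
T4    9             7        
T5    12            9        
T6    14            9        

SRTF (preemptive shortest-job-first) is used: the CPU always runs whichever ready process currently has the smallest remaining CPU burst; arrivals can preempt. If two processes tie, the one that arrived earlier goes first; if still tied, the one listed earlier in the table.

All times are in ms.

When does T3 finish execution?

Schedule: | T1 0-3 | T2 3-4 | T3 4-7 | T2 7-13 | T4 13-20 | T5 20-29 | T6 29-38 |
Completion: T1=3  T2=13  T3=7  T4=20  T5=29  T6=38
Turnaround (C−A): T1=3  T2=11  T3=3  T4=11  T5=17  T6=24

7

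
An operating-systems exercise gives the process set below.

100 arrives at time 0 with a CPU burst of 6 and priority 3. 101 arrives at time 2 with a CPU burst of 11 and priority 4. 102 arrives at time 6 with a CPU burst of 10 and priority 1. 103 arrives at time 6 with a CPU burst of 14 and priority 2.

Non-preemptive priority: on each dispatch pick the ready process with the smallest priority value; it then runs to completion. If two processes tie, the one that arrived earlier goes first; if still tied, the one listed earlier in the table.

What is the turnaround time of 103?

24

Timeline: | 100 0-6 | 102 6-16 | 103 16-30 | 101 30-41 |
Completion: 100=6  101=41  102=16  103=30
Turnaround (C−A): 100=6  101=39  102=10  103=24
Turnaround(103) = completion − arrival = 30 − 6 = 24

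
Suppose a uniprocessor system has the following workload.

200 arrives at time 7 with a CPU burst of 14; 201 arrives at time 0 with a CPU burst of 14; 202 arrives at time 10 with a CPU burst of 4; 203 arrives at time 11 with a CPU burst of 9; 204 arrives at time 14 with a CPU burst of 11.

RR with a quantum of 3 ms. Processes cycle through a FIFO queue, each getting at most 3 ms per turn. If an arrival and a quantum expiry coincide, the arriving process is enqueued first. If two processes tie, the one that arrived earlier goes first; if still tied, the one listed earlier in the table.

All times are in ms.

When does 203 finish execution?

Timeline: | 201 0-9 | 200 9-12 | 201 12-15 | 202 15-18 | 203 18-21 | 200 21-24 | 204 24-27 | 201 27-29 | 202 29-30 | 203 30-33 | 200 33-36 | 204 36-39 | 203 39-42 | 200 42-45 | 204 45-48 | 200 48-50 | 204 50-52 |
Completion: 200=50  201=29  202=30  203=42  204=52
Turnaround (C−A): 200=43  201=29  202=20  203=31  204=38

42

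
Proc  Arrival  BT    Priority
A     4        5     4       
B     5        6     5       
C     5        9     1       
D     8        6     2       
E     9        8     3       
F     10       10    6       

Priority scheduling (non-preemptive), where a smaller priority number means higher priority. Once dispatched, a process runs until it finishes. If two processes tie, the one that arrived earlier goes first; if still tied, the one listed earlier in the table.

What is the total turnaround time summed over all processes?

Schedule: | idle 0-4 | A 4-9 | C 9-18 | D 18-24 | E 24-32 | B 32-38 | F 38-48 |
Completion: A=9  B=38  C=18  D=24  E=32  F=48
Turnaround (C−A): A=5  B=33  C=13  D=16  E=23  F=38
Turnaround = completion − arrival: A=5, B=33, C=13, D=16, E=23, F=38
Total turnaround = 5 + 33 + 13 + 16 + 23 + 38 = 128

128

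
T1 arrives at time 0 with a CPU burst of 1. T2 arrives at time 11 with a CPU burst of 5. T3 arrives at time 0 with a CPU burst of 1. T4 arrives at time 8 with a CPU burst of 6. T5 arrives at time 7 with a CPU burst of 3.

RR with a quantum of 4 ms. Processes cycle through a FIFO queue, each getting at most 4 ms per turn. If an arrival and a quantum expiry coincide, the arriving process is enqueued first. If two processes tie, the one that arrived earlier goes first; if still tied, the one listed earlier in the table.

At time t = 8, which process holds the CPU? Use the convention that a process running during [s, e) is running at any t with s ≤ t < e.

Timeline: | T1 0-1 | T3 1-2 | idle 2-7 | T5 7-10 | T4 10-14 | T2 14-18 | T4 18-20 | T2 20-21 |
Completion: T1=1  T2=21  T3=2  T4=20  T5=10

T5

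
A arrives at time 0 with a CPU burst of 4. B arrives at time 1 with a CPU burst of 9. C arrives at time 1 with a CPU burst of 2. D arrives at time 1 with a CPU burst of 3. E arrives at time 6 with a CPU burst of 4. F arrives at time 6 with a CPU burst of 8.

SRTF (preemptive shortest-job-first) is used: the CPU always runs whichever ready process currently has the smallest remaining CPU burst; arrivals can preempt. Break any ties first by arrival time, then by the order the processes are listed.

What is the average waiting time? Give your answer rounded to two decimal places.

6.17

Timeline: | A 0-1 | C 1-3 | A 3-6 | D 6-9 | E 9-13 | F 13-21 | B 21-30 |
Completion: A=6  B=30  C=3  D=9  E=13  F=21
Turnaround (C−A): A=6  B=29  C=2  D=8  E=7  F=15
Waiting times: A=2, B=20, C=0, D=5, E=3, F=7
Average waiting = (2+20+0+5+3+7) / 6 = 37/6 = 6.17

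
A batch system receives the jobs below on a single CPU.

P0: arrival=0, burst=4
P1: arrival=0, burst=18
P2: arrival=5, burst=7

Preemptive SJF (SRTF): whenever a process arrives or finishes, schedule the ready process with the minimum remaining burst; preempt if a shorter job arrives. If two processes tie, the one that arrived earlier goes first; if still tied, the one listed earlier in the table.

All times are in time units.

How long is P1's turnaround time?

Schedule: | P0 0-4 | P1 4-5 | P2 5-12 | P1 12-29 |
Completion: P0=4  P1=29  P2=12
Turnaround(P1) = completion − arrival = 29 − 0 = 29

29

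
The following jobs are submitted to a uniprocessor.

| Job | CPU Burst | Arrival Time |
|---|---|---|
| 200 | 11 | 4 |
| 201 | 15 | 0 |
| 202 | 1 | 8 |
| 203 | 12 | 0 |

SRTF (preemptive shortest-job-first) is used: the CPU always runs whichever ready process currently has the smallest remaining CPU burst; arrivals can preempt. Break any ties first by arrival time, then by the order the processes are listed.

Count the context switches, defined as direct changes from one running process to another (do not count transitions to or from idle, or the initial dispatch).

Schedule: | 203 0-8 | 202 8-9 | 203 9-13 | 200 13-24 | 201 24-39 |
Completion: 200=24  201=39  202=9  203=13

4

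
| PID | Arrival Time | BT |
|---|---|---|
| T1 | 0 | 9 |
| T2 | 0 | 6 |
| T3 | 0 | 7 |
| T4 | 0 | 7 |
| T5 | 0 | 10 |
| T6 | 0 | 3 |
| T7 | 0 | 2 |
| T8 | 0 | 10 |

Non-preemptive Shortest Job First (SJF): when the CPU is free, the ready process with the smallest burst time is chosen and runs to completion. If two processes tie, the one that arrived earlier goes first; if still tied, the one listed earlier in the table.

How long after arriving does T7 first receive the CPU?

0

Schedule: | T7 0-2 | T6 2-5 | T2 5-11 | T3 11-18 | T4 18-25 | T1 25-34 | T5 34-44 | T8 44-54 |
Completion: T1=34  T2=11  T3=18  T4=25  T5=44  T6=5  T7=2  T8=54
Turnaround (C−A): T1=34  T2=11  T3=18  T4=25  T5=44  T6=5  T7=2  T8=54
Response(T7) = first start − arrival = 0 − 0 = 0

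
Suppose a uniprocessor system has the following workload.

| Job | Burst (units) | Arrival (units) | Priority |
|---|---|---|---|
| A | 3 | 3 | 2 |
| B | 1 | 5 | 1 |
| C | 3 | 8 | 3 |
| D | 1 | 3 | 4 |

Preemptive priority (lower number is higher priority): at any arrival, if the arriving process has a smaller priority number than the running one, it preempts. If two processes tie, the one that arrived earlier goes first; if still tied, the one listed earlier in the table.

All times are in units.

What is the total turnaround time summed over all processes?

Gantt: | idle 0-3 | A 3-5 | B 5-6 | A 6-7 | D 7-8 | C 8-11 |
Completion: A=7  B=6  C=11  D=8
Turnaround (C−A): A=4  B=1  C=3  D=5
Turnaround = completion − arrival: A=4, B=1, C=3, D=5
Total turnaround = 4 + 1 + 3 + 5 = 13

13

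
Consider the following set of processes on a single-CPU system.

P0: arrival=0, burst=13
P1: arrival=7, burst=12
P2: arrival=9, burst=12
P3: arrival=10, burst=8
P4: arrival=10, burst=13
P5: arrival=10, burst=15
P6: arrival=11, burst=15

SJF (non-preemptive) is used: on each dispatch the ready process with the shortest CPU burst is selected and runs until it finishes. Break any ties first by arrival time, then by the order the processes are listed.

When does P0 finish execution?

Gantt: | P0 0-13 | P3 13-21 | P1 21-33 | P2 33-45 | P4 45-58 | P5 58-73 | P6 73-88 |
Completion: P0=13  P1=33  P2=45  P3=21  P4=58  P5=73  P6=88
Turnaround (C−A): P0=13  P1=26  P2=36  P3=11  P4=48  P5=63  P6=77

13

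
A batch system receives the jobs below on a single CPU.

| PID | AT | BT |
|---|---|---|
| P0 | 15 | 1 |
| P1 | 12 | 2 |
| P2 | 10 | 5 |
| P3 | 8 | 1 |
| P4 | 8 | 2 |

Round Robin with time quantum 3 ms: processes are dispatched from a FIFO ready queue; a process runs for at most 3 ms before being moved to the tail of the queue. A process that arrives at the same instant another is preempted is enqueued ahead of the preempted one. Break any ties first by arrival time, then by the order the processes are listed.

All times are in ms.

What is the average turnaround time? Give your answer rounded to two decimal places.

Schedule: | idle 0-8 | P3 8-9 | P4 9-11 | P2 11-14 | P1 14-16 | P2 16-18 | P0 18-19 |
Completion: P0=19  P1=16  P2=18  P3=9  P4=11
Turnaround times: P0=4, P1=4, P2=8, P3=1, P4=3
Average turnaround = (4+4+8+1+3) / 5 = 20/5 = 4.00

4.00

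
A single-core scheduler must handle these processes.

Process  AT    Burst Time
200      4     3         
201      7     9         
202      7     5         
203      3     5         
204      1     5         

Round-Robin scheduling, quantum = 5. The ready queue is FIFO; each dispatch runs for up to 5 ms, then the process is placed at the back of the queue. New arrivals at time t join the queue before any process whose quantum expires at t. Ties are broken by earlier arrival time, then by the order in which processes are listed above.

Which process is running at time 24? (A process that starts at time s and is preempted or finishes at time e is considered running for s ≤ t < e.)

201

Timeline: | idle 0-1 | 204 1-6 | 203 6-11 | 200 11-14 | 201 14-19 | 202 19-24 | 201 24-28 |
Completion: 200=14  201=28  202=24  203=11  204=6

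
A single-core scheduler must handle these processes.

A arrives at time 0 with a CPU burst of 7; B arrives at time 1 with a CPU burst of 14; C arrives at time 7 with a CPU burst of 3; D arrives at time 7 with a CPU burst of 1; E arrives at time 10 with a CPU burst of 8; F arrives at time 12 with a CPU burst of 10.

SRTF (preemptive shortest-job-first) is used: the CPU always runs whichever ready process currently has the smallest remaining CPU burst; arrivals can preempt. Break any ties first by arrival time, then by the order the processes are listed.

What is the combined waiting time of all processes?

Gantt: | A 0-7 | D 7-8 | C 8-11 | E 11-19 | F 19-29 | B 29-43 |
Completion: A=7  B=43  C=11  D=8  E=19  F=29
Turnaround (C−A): A=7  B=42  C=4  D=1  E=9  F=17
Waiting = turnaround − burst: A=0, B=28, C=1, D=0, E=1, F=7
Total waiting = 0 + 28 + 1 + 0 + 1 + 7 = 37

37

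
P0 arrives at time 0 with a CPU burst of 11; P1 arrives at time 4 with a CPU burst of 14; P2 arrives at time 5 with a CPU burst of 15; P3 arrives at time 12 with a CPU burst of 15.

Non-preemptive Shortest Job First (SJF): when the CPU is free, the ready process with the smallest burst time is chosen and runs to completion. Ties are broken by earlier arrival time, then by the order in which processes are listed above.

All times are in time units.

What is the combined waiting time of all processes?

55

Timeline: | P0 0-11 | P1 11-25 | P2 25-40 | P3 40-55 |
Completion: P0=11  P1=25  P2=40  P3=55
Waiting = turnaround − burst: P0=0, P1=7, P2=20, P3=28
Total waiting = 0 + 7 + 20 + 28 = 55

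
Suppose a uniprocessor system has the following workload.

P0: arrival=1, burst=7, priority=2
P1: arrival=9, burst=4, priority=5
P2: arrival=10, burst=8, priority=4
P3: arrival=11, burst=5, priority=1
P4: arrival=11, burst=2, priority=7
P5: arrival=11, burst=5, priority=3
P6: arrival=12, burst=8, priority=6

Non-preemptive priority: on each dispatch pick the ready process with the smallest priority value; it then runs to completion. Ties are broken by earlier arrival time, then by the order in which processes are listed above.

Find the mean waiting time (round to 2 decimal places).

Gantt: | idle 0-1 | P0 1-8 | idle 8-9 | P1 9-13 | P3 13-18 | P5 18-23 | P2 23-31 | P6 31-39 | P4 39-41 |
Completion: P0=8  P1=13  P2=31  P3=18  P4=41  P5=23  P6=39
Turnaround (C−A): P0=7  P1=4  P2=21  P3=7  P4=30  P5=12  P6=27
Waiting times: P0=0, P1=0, P2=13, P3=2, P4=28, P5=7, P6=19
Average waiting = (0+0+13+2+28+7+19) / 7 = 69/7 = 9.86

9.86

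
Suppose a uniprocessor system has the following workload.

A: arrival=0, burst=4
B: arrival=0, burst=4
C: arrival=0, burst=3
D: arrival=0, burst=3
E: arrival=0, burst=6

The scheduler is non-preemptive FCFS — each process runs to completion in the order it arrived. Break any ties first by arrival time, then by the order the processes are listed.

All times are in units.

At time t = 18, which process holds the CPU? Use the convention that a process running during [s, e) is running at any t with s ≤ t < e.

Schedule: | A 0-4 | B 4-8 | C 8-11 | D 11-14 | E 14-20 |
Completion: A=4  B=8  C=11  D=14  E=20

E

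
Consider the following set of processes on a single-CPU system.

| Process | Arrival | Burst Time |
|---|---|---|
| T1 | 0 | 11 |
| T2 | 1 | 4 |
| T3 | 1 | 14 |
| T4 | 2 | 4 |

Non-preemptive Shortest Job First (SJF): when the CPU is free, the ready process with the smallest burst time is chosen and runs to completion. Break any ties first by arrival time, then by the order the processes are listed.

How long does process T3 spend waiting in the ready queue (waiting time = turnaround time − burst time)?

18

Timeline: | T1 0-11 | T2 11-15 | T4 15-19 | T3 19-33 |
Completion: T1=11  T2=15  T3=33  T4=19
Waiting(T3) = turnaround − burst = 32 − 14 = 18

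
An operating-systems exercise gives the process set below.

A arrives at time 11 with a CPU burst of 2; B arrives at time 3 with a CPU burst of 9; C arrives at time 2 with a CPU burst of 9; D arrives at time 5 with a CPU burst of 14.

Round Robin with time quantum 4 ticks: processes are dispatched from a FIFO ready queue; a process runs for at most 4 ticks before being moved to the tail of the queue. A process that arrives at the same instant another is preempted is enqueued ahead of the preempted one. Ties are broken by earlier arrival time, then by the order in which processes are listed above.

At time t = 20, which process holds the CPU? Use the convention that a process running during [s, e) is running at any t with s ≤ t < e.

B

Timeline: | idle 0-2 | C 2-6 | B 6-10 | D 10-14 | C 14-18 | B 18-22 | A 22-24 | D 24-28 | C 28-29 | B 29-30 | D 30-36 |
Completion: A=24  B=30  C=29  D=36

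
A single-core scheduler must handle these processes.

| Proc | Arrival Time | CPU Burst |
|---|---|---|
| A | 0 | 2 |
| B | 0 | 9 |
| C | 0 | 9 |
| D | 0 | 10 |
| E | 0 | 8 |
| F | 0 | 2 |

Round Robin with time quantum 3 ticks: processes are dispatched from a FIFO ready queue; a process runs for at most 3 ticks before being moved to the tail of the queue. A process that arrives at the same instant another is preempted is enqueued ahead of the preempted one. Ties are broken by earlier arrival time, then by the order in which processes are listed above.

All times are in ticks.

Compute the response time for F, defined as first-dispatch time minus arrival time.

Schedule: | A 0-2 | B 2-5 | C 5-8 | D 8-11 | E 11-14 | F 14-16 | B 16-19 | C 19-22 | D 22-25 | E 25-28 | B 28-31 | C 31-34 | D 34-37 | E 37-39 | D 39-40 |
Completion: A=2  B=31  C=34  D=40  E=39  F=16
Turnaround (C−A): A=2  B=31  C=34  D=40  E=39  F=16
Response(F) = first start − arrival = 14 − 0 = 14

14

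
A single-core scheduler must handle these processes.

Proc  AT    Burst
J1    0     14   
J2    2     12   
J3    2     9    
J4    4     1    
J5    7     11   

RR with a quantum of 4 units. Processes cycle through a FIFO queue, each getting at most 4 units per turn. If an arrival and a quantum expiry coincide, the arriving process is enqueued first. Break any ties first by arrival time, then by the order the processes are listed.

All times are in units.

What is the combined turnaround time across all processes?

Gantt: | J1 0-4 | J2 4-8 | J3 8-12 | J4 12-13 | J1 13-17 | J5 17-21 | J2 21-25 | J3 25-29 | J1 29-33 | J5 33-37 | J2 37-41 | J3 41-42 | J1 42-44 | J5 44-47 |
Completion: J1=44  J2=41  J3=42  J4=13  J5=47
Turnaround (C−A): J1=44  J2=39  J3=40  J4=9  J5=40
Turnaround = completion − arrival: J1=44, J2=39, J3=40, J4=9, J5=40
Total turnaround = 44 + 39 + 40 + 9 + 40 = 172

172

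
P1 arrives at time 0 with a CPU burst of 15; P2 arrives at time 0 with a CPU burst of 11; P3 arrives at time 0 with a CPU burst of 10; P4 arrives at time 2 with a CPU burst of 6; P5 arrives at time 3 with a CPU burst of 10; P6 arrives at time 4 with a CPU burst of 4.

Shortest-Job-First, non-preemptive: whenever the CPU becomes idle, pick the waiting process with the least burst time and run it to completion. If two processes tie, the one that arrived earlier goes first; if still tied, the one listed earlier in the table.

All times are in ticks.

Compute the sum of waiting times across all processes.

106

Gantt: | P3 0-10 | P6 10-14 | P4 14-20 | P5 20-30 | P2 30-41 | P1 41-56 |
Completion: P1=56  P2=41  P3=10  P4=20  P5=30  P6=14
Turnaround (C−A): P1=56  P2=41  P3=10  P4=18  P5=27  P6=10
Waiting = turnaround − burst: P1=41, P2=30, P3=0, P4=12, P5=17, P6=6
Total waiting = 41 + 30 + 0 + 12 + 17 + 6 = 106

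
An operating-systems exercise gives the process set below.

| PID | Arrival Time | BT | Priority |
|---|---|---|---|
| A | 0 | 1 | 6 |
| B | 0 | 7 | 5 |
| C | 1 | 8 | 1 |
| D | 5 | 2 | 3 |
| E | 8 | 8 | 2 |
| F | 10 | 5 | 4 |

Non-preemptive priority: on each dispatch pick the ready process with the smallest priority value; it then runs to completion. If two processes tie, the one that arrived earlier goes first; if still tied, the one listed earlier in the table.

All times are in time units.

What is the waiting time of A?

30

Timeline: | B 0-7 | C 7-15 | E 15-23 | D 23-25 | F 25-30 | A 30-31 |
Completion: A=31  B=7  C=15  D=25  E=23  F=30
Turnaround (C−A): A=31  B=7  C=14  D=20  E=15  F=20
Waiting(A) = turnaround − burst = 31 − 1 = 30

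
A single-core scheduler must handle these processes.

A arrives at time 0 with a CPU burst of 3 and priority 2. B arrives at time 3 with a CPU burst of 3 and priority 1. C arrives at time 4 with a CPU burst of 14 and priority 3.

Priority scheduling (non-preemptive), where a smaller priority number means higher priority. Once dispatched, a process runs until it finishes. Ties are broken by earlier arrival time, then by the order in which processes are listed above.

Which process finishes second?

B

Schedule: | A 0-3 | B 3-6 | C 6-20 |
Completion: A=3  B=6  C=20
Finish order: A → B → C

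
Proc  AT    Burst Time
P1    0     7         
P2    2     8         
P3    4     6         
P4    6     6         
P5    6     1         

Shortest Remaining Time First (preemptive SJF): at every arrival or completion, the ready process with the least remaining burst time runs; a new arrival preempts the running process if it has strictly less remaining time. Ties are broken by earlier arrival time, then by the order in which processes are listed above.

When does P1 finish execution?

Gantt: | P1 0-7 | P5 7-8 | P3 8-14 | P4 14-20 | P2 20-28 |
Completion: P1=7  P2=28  P3=14  P4=20  P5=8
Turnaround (C−A): P1=7  P2=26  P3=10  P4=14  P5=2

7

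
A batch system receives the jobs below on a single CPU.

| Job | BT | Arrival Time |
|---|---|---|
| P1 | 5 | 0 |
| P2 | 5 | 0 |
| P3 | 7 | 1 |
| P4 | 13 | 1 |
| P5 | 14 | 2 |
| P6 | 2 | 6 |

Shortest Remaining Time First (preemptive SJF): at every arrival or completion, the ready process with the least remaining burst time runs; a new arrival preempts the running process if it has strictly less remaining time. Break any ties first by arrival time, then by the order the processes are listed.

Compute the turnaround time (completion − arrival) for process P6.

Timeline: | P1 0-5 | P2 5-6 | P6 6-8 | P2 8-12 | P3 12-19 | P4 19-32 | P5 32-46 |
Completion: P1=5  P2=12  P3=19  P4=32  P5=46  P6=8
Turnaround(P6) = completion − arrival = 8 − 6 = 2

2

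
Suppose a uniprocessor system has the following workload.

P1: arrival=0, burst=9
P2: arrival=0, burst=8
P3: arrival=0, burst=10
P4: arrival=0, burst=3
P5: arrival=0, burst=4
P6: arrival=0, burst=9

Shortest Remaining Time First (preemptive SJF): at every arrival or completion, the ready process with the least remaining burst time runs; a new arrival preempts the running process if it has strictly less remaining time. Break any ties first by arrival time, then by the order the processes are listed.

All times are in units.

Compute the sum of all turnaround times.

125

Schedule: | P4 0-3 | P5 3-7 | P2 7-15 | P1 15-24 | P6 24-33 | P3 33-43 |
Completion: P1=24  P2=15  P3=43  P4=3  P5=7  P6=33
Turnaround = completion − arrival: P1=24, P2=15, P3=43, P4=3, P5=7, P6=33
Total turnaround = 24 + 15 + 43 + 3 + 7 + 33 = 125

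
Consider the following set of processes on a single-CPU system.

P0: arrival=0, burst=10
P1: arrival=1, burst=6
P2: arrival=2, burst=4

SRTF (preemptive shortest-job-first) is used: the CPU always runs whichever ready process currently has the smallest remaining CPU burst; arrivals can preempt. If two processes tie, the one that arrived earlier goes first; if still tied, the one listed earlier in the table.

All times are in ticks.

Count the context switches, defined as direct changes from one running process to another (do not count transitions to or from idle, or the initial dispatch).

Schedule: | P0 0-1 | P1 1-2 | P2 2-6 | P1 6-11 | P0 11-20 |
Completion: P0=20  P1=11  P2=6
Turnaround (C−A): P0=20  P1=10  P2=4

4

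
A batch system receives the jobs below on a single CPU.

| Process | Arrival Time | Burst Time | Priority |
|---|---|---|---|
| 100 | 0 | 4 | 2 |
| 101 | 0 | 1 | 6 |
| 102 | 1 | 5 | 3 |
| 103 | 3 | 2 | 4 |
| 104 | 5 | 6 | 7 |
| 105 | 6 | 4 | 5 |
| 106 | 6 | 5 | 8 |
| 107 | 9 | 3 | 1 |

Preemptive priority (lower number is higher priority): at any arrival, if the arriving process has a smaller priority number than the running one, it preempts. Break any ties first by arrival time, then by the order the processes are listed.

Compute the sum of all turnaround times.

Gantt: | 100 0-4 | 102 4-9 | 107 9-12 | 103 12-14 | 105 14-18 | 101 18-19 | 104 19-25 | 106 25-30 |
Completion: 100=4  101=19  102=9  103=14  104=25  105=18  106=30  107=12
Turnaround = completion − arrival: 100=4, 101=19, 102=8, 103=11, 104=20, 105=12, 106=24, 107=3
Total turnaround = 4 + 19 + 8 + 11 + 20 + 12 + 24 + 3 = 101

101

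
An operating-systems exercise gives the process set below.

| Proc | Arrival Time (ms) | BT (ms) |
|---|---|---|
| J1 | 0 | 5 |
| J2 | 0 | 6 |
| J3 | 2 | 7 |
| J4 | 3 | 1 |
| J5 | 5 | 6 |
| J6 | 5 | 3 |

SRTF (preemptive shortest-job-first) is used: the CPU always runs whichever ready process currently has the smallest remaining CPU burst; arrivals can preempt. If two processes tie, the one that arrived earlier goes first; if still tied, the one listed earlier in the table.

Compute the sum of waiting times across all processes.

40

Schedule: | J1 0-3 | J4 3-4 | J1 4-6 | J6 6-9 | J2 9-15 | J5 15-21 | J3 21-28 |
Completion: J1=6  J2=15  J3=28  J4=4  J5=21  J6=9
Waiting = turnaround − burst: J1=1, J2=9, J3=19, J4=0, J5=10, J6=1
Total waiting = 1 + 9 + 19 + 0 + 10 + 1 = 40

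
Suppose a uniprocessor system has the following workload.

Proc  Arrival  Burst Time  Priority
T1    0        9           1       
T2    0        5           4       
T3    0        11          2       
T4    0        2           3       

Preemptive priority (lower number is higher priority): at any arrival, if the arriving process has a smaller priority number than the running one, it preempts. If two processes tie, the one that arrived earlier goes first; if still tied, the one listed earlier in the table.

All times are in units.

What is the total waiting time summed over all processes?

51

Gantt: | T1 0-9 | T3 9-20 | T4 20-22 | T2 22-27 |
Completion: T1=9  T2=27  T3=20  T4=22
Turnaround (C−A): T1=9  T2=27  T3=20  T4=22
Waiting = turnaround − burst: T1=0, T2=22, T3=9, T4=20
Total waiting = 0 + 22 + 9 + 20 = 51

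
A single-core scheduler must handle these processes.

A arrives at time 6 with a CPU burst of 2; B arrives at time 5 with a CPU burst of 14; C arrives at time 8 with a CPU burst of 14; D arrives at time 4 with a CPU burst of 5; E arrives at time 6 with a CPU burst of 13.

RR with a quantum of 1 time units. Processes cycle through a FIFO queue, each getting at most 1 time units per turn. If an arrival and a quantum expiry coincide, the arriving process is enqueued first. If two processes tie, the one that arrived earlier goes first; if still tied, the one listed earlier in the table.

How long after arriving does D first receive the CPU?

0

Timeline: | idle 0-4 | D 4-5 | B 5-6 | D 6-7 | A 7-8 | E 8-9 | B 9-10 | D 10-11 | C 11-12 | A 12-13 | E 13-14 | B 14-15 | D 15-16 | C 16-17 | E 17-18 | B 18-19 | D 19-20 | C 20-21 | E 21-22 | B 22-23 | C 23-24 | E 24-25 | B 25-26 | C 26-27 | E 27-28 | B 28-29 | C 29-30 | E 30-31 | B 31-32 | C 32-33 | E 33-34 | B 34-35 | C 35-36 | E 36-37 | B 37-38 | C 38-39 | E 39-40 | B 40-41 | C 41-42 | E 42-43 | B 43-44 | C 44-45 | E 45-46 | B 46-47 | C 47-48 | E 48-49 | B 49-50 | C 50-52 |
Completion: A=13  B=50  C=52  D=20  E=49
Turnaround (C−A): A=7  B=45  C=44  D=16  E=43
Response(D) = first start − arrival = 4 − 4 = 0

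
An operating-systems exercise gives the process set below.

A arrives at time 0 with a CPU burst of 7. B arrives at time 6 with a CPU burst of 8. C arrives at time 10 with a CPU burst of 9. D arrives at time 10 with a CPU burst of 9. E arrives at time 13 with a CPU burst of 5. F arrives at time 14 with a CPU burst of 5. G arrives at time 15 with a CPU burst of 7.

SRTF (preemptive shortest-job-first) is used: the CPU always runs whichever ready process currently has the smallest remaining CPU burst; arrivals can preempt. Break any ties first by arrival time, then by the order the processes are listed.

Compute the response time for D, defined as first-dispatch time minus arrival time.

Gantt: | A 0-7 | B 7-15 | E 15-20 | F 20-25 | G 25-32 | C 32-41 | D 41-50 |
Completion: A=7  B=15  C=41  D=50  E=20  F=25  G=32
Response(D) = first start − arrival = 41 − 10 = 31

31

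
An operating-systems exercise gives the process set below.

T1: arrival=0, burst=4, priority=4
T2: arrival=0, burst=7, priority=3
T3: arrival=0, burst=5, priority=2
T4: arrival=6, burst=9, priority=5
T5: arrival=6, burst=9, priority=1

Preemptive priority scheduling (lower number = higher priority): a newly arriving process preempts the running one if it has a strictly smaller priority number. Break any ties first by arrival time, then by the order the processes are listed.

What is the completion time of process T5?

Timeline: | T3 0-5 | T2 5-6 | T5 6-15 | T2 15-21 | T1 21-25 | T4 25-34 |
Completion: T1=25  T2=21  T3=5  T4=34  T5=15

15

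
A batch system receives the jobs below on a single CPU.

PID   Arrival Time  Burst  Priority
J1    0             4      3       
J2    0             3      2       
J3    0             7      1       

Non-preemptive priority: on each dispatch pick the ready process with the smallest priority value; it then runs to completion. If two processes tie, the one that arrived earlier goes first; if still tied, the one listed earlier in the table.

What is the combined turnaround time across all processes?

31

Timeline: | J3 0-7 | J2 7-10 | J1 10-14 |
Completion: J1=14  J2=10  J3=7
Turnaround (C−A): J1=14  J2=10  J3=7
Turnaround = completion − arrival: J1=14, J2=10, J3=7
Total turnaround = 14 + 10 + 7 = 31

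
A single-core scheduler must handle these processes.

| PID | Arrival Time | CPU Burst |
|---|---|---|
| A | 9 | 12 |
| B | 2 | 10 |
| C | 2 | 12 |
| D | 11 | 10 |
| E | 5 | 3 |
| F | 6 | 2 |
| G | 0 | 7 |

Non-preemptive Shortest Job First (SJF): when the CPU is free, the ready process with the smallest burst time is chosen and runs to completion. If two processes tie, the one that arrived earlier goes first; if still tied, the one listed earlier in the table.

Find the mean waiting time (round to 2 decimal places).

13.00

Gantt: | G 0-7 | F 7-9 | E 9-12 | B 12-22 | D 22-32 | C 32-44 | A 44-56 |
Completion: A=56  B=22  C=44  D=32  E=12  F=9  G=7
Turnaround (C−A): A=47  B=20  C=42  D=21  E=7  F=3  G=7
Waiting times: A=35, B=10, C=30, D=11, E=4, F=1, G=0
Average waiting = (35+10+30+11+4+1+0) / 7 = 91/7 = 13.00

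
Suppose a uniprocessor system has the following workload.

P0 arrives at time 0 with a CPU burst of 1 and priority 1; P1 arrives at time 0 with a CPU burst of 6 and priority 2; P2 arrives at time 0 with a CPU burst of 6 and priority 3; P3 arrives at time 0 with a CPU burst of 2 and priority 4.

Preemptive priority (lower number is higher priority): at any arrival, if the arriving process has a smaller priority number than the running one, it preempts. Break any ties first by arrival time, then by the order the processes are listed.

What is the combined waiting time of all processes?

21

Schedule: | P0 0-1 | P1 1-7 | P2 7-13 | P3 13-15 |
Completion: P0=1  P1=7  P2=13  P3=15
Waiting = turnaround − burst: P0=0, P1=1, P2=7, P3=13
Total waiting = 0 + 1 + 7 + 13 = 21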